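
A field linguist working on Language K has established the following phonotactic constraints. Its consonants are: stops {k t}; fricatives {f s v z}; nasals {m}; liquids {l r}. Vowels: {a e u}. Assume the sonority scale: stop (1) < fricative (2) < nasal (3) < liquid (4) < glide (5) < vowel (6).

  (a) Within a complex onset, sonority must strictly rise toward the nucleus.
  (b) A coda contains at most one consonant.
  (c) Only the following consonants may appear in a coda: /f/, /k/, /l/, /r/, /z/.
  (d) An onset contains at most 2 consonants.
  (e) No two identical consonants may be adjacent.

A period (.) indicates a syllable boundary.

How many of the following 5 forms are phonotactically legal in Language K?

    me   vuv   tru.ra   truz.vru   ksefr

3

me — σ1 onset /m/, coda /∅/ ok → phonotactically legal
vuv — violates constraint (c): syllable 1 coda contains /v/, which is not a licensed coda consonant → phonotactically illegal
tru.ra — σ1 onset /tr/ (1→4 rises), coda /∅/ ok; σ2 onset /r/, coda /∅/ ok → phonotactically legal
truz.vru — σ1 onset /tr/ (1→4 rises), coda /z/ ok; σ2 onset /vr/ (2→4 rises), coda /∅/ ok → phonotactically legal
ksefr — violates constraint (b): syllable 1 coda /fr/ has 2 consonants (> 1) → phonotactically illegal
Phonotactically legal: me, tru.ra, truz.vru → 3.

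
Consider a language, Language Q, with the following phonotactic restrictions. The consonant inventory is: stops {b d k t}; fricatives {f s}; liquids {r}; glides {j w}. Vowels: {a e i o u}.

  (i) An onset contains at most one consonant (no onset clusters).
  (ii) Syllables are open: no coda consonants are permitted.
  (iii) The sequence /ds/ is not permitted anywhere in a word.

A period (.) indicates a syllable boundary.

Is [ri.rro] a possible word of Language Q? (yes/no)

no

[ri.rro] — violates constraint (i): syllable 2 onset /rr/ has 2 consonants (> 1) → phonotactically illegal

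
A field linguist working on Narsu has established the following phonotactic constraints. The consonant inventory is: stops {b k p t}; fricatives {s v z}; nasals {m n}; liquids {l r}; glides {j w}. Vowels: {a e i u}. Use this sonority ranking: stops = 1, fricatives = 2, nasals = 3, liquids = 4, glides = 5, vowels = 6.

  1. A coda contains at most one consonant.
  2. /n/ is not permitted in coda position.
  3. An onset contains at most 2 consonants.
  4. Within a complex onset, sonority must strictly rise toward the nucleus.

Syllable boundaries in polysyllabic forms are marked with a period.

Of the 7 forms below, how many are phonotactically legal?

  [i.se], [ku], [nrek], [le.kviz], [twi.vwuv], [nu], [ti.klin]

6

[i.se] — σ1 onset /∅/, coda /∅/ ok; σ2 onset /s/, coda /∅/ ok → phonotactically legal
[ku] — σ1 onset /k/, coda /∅/ ok → phonotactically legal
[nrek] — σ1 onset /nr/ (3→4 rises), coda /k/ ok → phonotactically legal
[le.kviz] — σ1 onset /l/, coda /∅/ ok; σ2 onset /kv/ (1→2 rises), coda /z/ ok → phonotactically legal
[twi.vwuv] — σ1 onset /tw/ (1→5 rises), coda /∅/ ok; σ2 onset /vw/ (2→5 rises), coda /v/ ok → phonotactically legal
[nu] — σ1 onset /n/, coda /∅/ ok → phonotactically legal
[ti.klin] — violates constraint 2: syllable 2 coda contains /n/ → phonotactically illegal
Phonotactically legal: [i.se], [ku], [nrek], [le.kviz], [twi.vwuv], [nu] → 6.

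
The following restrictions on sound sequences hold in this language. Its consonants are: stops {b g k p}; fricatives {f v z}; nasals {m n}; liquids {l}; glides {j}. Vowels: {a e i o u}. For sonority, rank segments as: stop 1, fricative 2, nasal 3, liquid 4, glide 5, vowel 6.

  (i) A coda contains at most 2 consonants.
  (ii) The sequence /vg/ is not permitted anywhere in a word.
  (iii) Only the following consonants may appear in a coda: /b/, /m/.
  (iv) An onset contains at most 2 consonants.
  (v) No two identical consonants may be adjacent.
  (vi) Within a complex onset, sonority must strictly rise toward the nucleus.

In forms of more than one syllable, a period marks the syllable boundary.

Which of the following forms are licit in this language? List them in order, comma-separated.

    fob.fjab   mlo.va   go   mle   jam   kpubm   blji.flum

fob.fjab — σ1 onset /f/, coda /b/ ok; σ2 onset /fj/ (2→5 rises), coda /b/ ok → licit
mlo.va — σ1 onset /ml/ (3→4 rises), coda /∅/ ok; σ2 onset /v/, coda /∅/ ok → licit
go — σ1 onset /g/, coda /∅/ ok → licit
mle — σ1 onset /ml/ (3→4 rises), coda /∅/ ok → licit
jam — σ1 onset /j/, coda /m/ ok → licit
kpubm — violates constraint (vi): syllable 1 onset /kp/: /k/ (stop, 1) → /p/ (stop, 1) does not rise → illicit
blji.flum — violates constraint (iv): syllable 1 onset /blj/ has 3 consonants (> 2) → illicit

fob.fjab, mlo.va, go, mle, jam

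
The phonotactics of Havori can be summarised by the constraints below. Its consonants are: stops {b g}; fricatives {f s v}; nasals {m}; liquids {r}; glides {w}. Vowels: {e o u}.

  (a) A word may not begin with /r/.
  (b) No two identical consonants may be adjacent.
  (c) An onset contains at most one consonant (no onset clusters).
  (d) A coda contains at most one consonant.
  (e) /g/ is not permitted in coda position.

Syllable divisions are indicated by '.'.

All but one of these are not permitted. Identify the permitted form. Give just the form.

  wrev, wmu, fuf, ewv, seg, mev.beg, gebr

wrev — violates constraint (c): syllable 1 onset /wr/ has 2 consonants (> 1) → not permitted
wmu — violates constraint (c): syllable 1 onset /wm/ has 2 consonants (> 1) → not permitted
fuf — σ1 onset /f/, coda /f/ ok → permitted
ewv — violates constraint (d): syllable 1 coda /wv/ has 2 consonants (> 1) → not permitted
seg — violates constraint (e): syllable 1 coda contains /g/ → not permitted
mev.beg — violates constraint (e): syllable 2 coda contains /g/ → not permitted
gebr — violates constraint (d): syllable 1 coda /br/ has 2 consonants (> 1) → not permitted

fuf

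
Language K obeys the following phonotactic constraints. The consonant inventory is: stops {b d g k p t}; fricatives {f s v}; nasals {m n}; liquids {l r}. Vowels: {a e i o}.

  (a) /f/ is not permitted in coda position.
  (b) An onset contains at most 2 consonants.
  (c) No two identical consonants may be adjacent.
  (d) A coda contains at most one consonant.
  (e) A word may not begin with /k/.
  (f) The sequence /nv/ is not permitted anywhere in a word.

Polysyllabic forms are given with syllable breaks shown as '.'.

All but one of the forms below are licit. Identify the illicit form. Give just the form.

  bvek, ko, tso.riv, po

bvek — σ1 onset /bv/ (2C), coda /k/ ok → licit
ko — violates constraint (e): word begins with /k/ → illicit
tso.riv — σ1 onset /ts/ (2C), coda /∅/ ok; σ2 onset /r/, coda /v/ ok → licit
po — σ1 onset /p/, coda /∅/ ok → licit

ko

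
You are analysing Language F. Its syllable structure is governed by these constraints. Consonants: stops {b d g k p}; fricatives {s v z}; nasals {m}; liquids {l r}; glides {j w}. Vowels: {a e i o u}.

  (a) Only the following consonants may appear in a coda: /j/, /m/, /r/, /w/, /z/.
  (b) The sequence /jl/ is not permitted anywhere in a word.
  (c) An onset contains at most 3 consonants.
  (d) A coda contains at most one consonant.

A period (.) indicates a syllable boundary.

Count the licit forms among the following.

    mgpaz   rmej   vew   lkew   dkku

5

mgpaz — σ1 onset /mgp/ (3C), coda /z/ ok → licit
rmej — σ1 onset /rm/ (2C), coda /j/ ok → licit
vew — σ1 onset /v/, coda /w/ ok → licit
lkew — σ1 onset /lk/ (2C), coda /w/ ok → licit
dkku — σ1 onset /dkk/ (3C), coda /∅/ ok → licit
Licit: mgpaz, rmej, vew, lkew, dkku → 5.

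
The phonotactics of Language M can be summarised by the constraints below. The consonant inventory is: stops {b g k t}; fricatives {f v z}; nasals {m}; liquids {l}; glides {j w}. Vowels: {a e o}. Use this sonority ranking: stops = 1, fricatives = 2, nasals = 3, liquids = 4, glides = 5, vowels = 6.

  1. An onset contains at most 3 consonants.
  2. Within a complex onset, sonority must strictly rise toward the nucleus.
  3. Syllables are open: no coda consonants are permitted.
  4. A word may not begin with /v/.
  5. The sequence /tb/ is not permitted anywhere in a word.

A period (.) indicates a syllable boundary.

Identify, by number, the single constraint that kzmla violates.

1

kzmla: syllable 1 onset /kzml/ has 4 consonants (> 3).
This is a violation of constraint 1: "An onset contains at most 3 consonants."
The remaining constraints (2, 3, 4, 5) are satisfied.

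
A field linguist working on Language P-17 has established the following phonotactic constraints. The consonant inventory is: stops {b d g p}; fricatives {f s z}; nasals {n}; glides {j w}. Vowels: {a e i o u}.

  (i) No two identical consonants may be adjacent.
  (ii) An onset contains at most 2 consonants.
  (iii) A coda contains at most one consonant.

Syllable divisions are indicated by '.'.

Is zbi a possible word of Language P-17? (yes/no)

yes

zbi — σ1 onset /zb/ (2C), coda /∅/ ok → licit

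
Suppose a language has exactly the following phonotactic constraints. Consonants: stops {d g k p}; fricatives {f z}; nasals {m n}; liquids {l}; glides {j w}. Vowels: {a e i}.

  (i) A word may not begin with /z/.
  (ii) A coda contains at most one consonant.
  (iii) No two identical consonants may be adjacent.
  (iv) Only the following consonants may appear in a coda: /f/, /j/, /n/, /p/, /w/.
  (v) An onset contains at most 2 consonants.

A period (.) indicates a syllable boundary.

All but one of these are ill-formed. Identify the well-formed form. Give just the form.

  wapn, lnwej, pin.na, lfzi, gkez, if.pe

if.pe

wapn — violates constraint (ii): syllable 1 coda /pn/ has 2 consonants (> 1) → ill-formed
lnwej — violates constraint (v): syllable 1 onset /lnw/ has 3 consonants (> 2) → ill-formed
pin.na — violates constraint (iii): adjacent identical consonants /nn/ → ill-formed
lfzi — violates constraint (v): syllable 1 onset /lfz/ has 3 consonants (> 2) → ill-formed
gkez — violates constraint (iv): syllable 1 coda contains /z/, which is not a licensed coda consonant → ill-formed
if.pe — σ1 onset /∅/, coda /f/ ok; σ2 onset /p/, coda /∅/ ok → well-formed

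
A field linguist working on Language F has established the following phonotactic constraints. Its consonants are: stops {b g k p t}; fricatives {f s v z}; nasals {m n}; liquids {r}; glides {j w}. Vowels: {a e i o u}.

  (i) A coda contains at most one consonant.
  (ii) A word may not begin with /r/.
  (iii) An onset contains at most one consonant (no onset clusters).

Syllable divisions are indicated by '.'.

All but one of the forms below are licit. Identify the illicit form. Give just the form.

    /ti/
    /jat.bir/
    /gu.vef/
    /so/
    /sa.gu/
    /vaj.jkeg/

/vaj.jkeg/

/ti/ — σ1 onset /t/, coda /∅/ ok → licit
/jat.bir/ — σ1 onset /j/, coda /t/ ok; σ2 onset /b/, coda /r/ ok → licit
/gu.vef/ — σ1 onset /g/, coda /∅/ ok; σ2 onset /v/, coda /f/ ok → licit
/so/ — σ1 onset /s/, coda /∅/ ok → licit
/sa.gu/ — σ1 onset /s/, coda /∅/ ok; σ2 onset /g/, coda /∅/ ok → licit
/vaj.jkeg/ — violates constraint (iii): syllable 2 onset /jk/ has 2 consonants (> 1) → illicit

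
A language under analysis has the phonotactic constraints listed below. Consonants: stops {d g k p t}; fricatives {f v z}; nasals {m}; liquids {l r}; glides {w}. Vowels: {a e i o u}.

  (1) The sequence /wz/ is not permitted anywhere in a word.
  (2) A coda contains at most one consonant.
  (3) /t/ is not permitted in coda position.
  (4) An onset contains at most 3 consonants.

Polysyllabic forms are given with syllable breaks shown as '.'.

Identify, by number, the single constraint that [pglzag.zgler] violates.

4

[pglzag.zgler]: syllable 1 onset /pglz/ has 4 consonants (> 3).
This is a violation of constraint 4: "An onset contains at most 3 consonants."
The remaining constraints (1, 2, 3) are satisfied.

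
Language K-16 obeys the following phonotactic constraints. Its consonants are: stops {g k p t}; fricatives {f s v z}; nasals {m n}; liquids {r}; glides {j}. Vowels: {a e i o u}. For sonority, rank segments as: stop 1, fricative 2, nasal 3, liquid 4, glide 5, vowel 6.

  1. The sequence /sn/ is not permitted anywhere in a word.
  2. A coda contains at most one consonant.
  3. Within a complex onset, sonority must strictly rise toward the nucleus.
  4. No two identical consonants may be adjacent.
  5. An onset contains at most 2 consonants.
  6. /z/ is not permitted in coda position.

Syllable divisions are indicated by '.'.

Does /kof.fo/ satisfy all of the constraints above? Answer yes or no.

/kof.fo/ — violates constraint 4: adjacent identical consonants /ff/ → ill-formed

no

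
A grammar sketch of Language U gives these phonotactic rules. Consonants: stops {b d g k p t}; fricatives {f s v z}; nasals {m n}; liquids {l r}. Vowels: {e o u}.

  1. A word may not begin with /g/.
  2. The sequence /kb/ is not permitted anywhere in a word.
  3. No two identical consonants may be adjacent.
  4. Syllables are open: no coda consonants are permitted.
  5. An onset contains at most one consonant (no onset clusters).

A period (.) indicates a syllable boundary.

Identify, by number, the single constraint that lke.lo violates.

lke.lo: syllable 1 onset /lk/ has 2 consonants (> 1).
This is a violation of constraint 5: "An onset contains at most one consonant (no onset clusters)."
The remaining constraints (1, 2, 3, 4) are satisfied.

5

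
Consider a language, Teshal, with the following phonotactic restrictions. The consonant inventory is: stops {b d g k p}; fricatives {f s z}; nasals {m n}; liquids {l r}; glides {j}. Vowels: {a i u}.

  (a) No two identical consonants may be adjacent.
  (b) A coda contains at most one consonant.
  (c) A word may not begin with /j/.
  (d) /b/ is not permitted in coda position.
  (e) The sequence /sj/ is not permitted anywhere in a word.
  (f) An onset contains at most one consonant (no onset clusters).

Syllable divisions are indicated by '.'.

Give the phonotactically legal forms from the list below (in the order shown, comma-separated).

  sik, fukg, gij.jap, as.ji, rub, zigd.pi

sik — σ1 onset /s/, coda /k/ ok → phonotactically legal
fukg — violates constraint (b): syllable 1 coda /kg/ has 2 consonants (> 1) → phonotactically illegal
gij.jap — violates constraint (a): adjacent identical consonants /jj/ → phonotactically illegal
as.ji — violates constraint (e): contains banned sequence /sj/ → phonotactically illegal
rub — violates constraint (d): syllable 1 coda contains /b/ → phonotactically illegal
zigd.pi — violates constraint (b): syllable 1 coda /gd/ has 2 consonants (> 1) → phonotactically illegal

sik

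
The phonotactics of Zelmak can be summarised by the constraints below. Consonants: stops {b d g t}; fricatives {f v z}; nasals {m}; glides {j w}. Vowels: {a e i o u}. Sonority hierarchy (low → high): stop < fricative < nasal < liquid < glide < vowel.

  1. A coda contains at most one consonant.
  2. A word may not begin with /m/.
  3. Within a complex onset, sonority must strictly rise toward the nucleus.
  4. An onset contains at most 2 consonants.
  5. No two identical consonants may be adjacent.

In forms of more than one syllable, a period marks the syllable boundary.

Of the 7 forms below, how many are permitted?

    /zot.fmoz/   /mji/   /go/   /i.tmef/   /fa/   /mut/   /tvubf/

4

/zot.fmoz/ — σ1 onset /z/, coda /t/ ok; σ2 onset /fm/ (2→3 rises), coda /z/ ok → permitted
/mji/ — violates constraint 2: word begins with /m/ → not permitted
/go/ — σ1 onset /g/, coda /∅/ ok → permitted
/i.tmef/ — σ1 onset /∅/, coda /∅/ ok; σ2 onset /tm/ (1→3 rises), coda /f/ ok → permitted
/fa/ — σ1 onset /f/, coda /∅/ ok → permitted
/mut/ — violates constraint 2: word begins with /m/ → not permitted
/tvubf/ — violates constraint 1: syllable 1 coda /bf/ has 2 consonants (> 1) → not permitted
Permitted: /zot.fmoz/, /go/, /i.tmef/, /fa/ → 4.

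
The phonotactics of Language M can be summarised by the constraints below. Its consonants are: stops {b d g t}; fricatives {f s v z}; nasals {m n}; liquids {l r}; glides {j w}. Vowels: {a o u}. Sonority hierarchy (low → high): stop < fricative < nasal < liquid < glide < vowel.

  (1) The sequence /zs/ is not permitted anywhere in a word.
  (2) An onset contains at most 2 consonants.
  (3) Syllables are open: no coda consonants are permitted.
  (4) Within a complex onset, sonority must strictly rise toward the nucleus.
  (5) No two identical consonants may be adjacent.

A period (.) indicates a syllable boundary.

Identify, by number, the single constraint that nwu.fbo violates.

4

nwu.fbo: syllable 2 onset /fb/: /f/ (fricative, 2) → /b/ (stop, 1) does not rise.
This is a violation of constraint 4: "Within a complex onset, sonority must strictly rise toward the nucleus."
The remaining constraints (1, 2, 3, 5) are satisfied.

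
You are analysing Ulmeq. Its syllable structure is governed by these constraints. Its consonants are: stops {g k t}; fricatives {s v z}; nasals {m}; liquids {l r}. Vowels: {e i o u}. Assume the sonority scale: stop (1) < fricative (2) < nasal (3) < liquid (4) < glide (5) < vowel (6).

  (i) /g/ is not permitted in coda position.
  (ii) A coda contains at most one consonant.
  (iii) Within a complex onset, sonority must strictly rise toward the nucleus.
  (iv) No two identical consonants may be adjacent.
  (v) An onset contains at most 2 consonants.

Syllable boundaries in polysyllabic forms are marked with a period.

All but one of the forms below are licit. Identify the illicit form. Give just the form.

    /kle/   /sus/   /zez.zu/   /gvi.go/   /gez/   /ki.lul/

/zez.zu/

/kle/ — σ1 onset /kl/ (1→4 rises), coda /∅/ ok → licit
/sus/ — σ1 onset /s/, coda /s/ ok → licit
/zez.zu/ — violates constraint (iv): adjacent identical consonants /zz/ → illicit
/gvi.go/ — σ1 onset /gv/ (1→2 rises), coda /∅/ ok; σ2 onset /g/, coda /∅/ ok → licit
/gez/ — σ1 onset /g/, coda /z/ ok → licit
/ki.lul/ — σ1 onset /k/, coda /∅/ ok; σ2 onset /l/, coda /l/ ok → licit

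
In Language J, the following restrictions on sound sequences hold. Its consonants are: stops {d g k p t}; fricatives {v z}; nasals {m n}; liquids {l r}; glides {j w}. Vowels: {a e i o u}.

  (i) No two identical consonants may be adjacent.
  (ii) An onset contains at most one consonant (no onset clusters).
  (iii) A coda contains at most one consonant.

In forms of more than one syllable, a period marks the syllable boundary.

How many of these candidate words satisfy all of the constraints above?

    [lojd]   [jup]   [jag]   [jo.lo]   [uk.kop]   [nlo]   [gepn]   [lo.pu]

[lojd] — violates constraint (iii): syllable 1 coda /jd/ has 2 consonants (> 1) → phonotactically illegal
[jup] — σ1 onset /j/, coda /p/ ok → phonotactically legal
[jag] — σ1 onset /j/, coda /g/ ok → phonotactically legal
[jo.lo] — σ1 onset /j/, coda /∅/ ok; σ2 onset /l/, coda /∅/ ok → phonotactically legal
[uk.kop] — violates constraint (i): adjacent identical consonants /kk/ → phonotactically illegal
[nlo] — violates constraint (ii): syllable 1 onset /nl/ has 2 consonants (> 1) → phonotactically illegal
[gepn] — violates constraint (iii): syllable 1 coda /pn/ has 2 consonants (> 1) → phonotactically illegal
[lo.pu] — σ1 onset /l/, coda /∅/ ok; σ2 onset /p/, coda /∅/ ok → phonotactically legal
Phonotactically legal: [jup], [jag], [jo.lo], [lo.pu] → 4.

4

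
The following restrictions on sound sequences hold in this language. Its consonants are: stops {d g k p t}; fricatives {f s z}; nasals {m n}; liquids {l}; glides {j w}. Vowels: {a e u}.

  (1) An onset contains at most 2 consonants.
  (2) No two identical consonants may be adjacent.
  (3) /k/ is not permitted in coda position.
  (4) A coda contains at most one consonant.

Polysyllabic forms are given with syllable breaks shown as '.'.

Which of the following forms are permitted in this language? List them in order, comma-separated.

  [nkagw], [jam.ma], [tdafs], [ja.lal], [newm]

[ja.lal]

[nkagw] — violates constraint 4: syllable 1 coda /gw/ has 2 consonants (> 1) → not permitted
[jam.ma] — violates constraint 2: adjacent identical consonants /mm/ → not permitted
[tdafs] — violates constraint 4: syllable 1 coda /fs/ has 2 consonants (> 1) → not permitted
[ja.lal] — σ1 onset /j/, coda /∅/ ok; σ2 onset /l/, coda /l/ ok → permitted
[newm] — violates constraint 4: syllable 1 coda /wm/ has 2 consonants (> 1) → not permitted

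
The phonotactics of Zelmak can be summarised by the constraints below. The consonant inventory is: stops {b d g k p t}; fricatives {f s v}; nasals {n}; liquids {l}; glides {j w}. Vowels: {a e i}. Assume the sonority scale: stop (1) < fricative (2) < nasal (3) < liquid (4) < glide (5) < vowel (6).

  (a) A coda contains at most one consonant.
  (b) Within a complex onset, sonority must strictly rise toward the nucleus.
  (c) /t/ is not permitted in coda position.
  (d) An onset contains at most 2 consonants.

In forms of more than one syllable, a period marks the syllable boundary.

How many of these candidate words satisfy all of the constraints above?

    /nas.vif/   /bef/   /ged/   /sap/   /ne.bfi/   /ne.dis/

/nas.vif/ — σ1 onset /n/, coda /s/ ok; σ2 onset /v/, coda /f/ ok → licit
/bef/ — σ1 onset /b/, coda /f/ ok → licit
/ged/ — σ1 onset /g/, coda /d/ ok → licit
/sap/ — σ1 onset /s/, coda /p/ ok → licit
/ne.bfi/ — σ1 onset /n/, coda /∅/ ok; σ2 onset /bf/ (1→2 rises), coda /∅/ ok → licit
/ne.dis/ — σ1 onset /n/, coda /∅/ ok; σ2 onset /d/, coda /s/ ok → licit
Licit: /nas.vif/, /bef/, /ged/, /sap/, /ne.bfi/, /ne.dis/ → 6.

6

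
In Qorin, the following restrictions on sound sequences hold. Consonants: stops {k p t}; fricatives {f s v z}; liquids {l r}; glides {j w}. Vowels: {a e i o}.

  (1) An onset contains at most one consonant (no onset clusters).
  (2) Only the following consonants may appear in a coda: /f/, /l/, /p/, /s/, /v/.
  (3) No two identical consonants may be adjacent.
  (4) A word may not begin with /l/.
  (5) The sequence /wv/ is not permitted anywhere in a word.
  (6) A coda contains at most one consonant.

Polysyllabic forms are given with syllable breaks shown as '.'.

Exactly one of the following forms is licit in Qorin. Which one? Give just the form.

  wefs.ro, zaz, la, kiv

wefs.ro — violates constraint 6: syllable 1 coda /fs/ has 2 consonants (> 1) → illicit
zaz — violates constraint 2: syllable 1 coda contains /z/, which is not a licensed coda consonant → illicit
la — violates constraint 4: word begins with /l/ → illicit
kiv — σ1 onset /k/, coda /v/ ok → licit

kiv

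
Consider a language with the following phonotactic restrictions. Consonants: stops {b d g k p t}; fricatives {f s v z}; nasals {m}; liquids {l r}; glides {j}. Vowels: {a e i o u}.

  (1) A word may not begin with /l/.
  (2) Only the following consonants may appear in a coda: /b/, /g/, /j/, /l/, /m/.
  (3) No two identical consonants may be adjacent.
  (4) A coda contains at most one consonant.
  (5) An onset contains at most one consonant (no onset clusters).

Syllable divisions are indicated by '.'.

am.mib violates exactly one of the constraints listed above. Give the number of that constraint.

am.mib: adjacent identical consonants /mm/.
This is a violation of constraint 3: "No two identical consonants may be adjacent."
The remaining constraints (1, 2, 4, 5) are satisfied.

3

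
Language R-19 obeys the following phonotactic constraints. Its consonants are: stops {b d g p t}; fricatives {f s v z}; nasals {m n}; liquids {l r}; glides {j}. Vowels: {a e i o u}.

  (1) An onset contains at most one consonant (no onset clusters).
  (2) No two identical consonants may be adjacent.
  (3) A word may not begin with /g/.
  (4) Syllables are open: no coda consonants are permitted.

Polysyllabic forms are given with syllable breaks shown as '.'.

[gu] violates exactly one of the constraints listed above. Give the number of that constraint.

[gu]: word begins with /g/.
This is a violation of constraint 3: "A word may not begin with /g/."
The remaining constraints (1, 2, 4) are satisfied.

3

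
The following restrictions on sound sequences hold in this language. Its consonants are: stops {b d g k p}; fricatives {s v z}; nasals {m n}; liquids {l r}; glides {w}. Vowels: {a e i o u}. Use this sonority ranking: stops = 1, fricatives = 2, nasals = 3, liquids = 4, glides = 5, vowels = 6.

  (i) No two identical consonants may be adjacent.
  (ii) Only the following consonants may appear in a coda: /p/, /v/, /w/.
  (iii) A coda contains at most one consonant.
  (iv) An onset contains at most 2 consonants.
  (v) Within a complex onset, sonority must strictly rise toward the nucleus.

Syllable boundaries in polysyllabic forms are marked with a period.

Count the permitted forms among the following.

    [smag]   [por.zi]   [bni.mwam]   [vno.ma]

[smag] — violates constraint (ii): syllable 1 coda contains /g/, which is not a licensed coda consonant → not permitted
[por.zi] — violates constraint (ii): syllable 1 coda contains /r/, which is not a licensed coda consonant → not permitted
[bni.mwam] — violates constraint (ii): syllable 2 coda contains /m/, which is not a licensed coda consonant → not permitted
[vno.ma] — σ1 onset /vn/ (2→3 rises), coda /∅/ ok; σ2 onset /m/, coda /∅/ ok → permitted
Permitted: [vno.ma] → 1.

1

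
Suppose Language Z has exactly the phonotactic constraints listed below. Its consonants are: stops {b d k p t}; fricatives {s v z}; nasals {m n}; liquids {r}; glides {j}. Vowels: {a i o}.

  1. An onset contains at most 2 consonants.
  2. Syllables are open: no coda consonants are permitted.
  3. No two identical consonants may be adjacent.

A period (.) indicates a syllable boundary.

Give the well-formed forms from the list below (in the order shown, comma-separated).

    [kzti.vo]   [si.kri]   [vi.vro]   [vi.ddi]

[kzti.vo] — violates constraint 1: syllable 1 onset /kzt/ has 3 consonants (> 2) → ill-formed
[si.kri] — σ1 onset /s/, coda /∅/ ok; σ2 onset /kr/ (2C), coda /∅/ ok → well-formed
[vi.vro] — σ1 onset /v/, coda /∅/ ok; σ2 onset /vr/ (2C), coda /∅/ ok → well-formed
[vi.ddi] — violates constraint 3: adjacent identical consonants /dd/ → ill-formed

[si.kri], [vi.vro]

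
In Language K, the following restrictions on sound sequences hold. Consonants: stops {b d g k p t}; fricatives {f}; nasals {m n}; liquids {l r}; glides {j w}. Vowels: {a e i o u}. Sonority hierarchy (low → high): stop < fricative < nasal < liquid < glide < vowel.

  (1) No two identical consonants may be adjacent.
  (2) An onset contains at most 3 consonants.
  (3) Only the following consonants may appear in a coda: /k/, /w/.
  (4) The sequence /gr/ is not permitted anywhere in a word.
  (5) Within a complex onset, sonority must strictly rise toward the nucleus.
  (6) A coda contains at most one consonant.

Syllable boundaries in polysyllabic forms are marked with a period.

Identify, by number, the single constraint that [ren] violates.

[ren]: syllable 1 coda contains /n/, which is not a licensed coda consonant.
This is a violation of constraint 3: "Only the following consonants may appear in a coda: /k/, /w/."
The remaining constraints (1, 2, 4, 5, 6) are satisfied.

3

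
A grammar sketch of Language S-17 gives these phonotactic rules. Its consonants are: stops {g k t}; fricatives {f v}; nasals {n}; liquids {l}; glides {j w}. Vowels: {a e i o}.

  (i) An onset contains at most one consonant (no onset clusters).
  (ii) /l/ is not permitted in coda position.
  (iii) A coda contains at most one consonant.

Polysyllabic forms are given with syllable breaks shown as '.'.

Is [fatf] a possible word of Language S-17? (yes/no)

no

[fatf] — violates constraint (iii): syllable 1 coda /tf/ has 2 consonants (> 1) → phonotactically illegal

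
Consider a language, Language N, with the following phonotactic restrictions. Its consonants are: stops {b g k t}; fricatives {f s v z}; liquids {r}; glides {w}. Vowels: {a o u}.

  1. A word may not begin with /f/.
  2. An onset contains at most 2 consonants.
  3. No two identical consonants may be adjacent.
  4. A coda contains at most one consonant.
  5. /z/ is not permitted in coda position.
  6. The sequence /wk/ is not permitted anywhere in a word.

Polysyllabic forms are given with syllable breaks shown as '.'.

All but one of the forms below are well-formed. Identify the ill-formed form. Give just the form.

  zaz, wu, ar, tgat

zaz — violates constraint 5: syllable 1 coda contains /z/ → ill-formed
wu — σ1 onset /w/, coda /∅/ ok → well-formed
ar — σ1 onset /∅/, coda /r/ ok → well-formed
tgat — σ1 onset /tg/ (2C), coda /t/ ok → well-formed

zaz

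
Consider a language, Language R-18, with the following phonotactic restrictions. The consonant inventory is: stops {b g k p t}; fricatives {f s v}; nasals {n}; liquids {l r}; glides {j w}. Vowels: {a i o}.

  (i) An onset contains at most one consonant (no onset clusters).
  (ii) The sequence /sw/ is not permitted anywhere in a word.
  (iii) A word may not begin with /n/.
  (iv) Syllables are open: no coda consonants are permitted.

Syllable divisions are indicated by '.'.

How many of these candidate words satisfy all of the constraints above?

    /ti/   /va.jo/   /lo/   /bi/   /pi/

/ti/ — σ1 onset /t/, coda /∅/ ok → permitted
/va.jo/ — σ1 onset /v/, coda /∅/ ok; σ2 onset /j/, coda /∅/ ok → permitted
/lo/ — σ1 onset /l/, coda /∅/ ok → permitted
/bi/ — σ1 onset /b/, coda /∅/ ok → permitted
/pi/ — σ1 onset /p/, coda /∅/ ok → permitted
Permitted: /ti/, /va.jo/, /lo/, /bi/, /pi/ → 5.

5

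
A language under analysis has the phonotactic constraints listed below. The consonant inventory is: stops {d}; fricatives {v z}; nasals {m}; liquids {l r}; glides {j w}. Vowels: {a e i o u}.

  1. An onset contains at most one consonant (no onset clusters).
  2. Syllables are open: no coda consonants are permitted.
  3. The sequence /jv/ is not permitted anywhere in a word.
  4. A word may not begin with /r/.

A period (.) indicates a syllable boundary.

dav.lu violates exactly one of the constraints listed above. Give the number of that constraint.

dav.lu: syllable 1 coda /v/ has 1 consonant (> 0).
This is a violation of constraint 2: "Syllables are open: no coda consonants are permitted."
The remaining constraints (1, 3, 4) are satisfied.

2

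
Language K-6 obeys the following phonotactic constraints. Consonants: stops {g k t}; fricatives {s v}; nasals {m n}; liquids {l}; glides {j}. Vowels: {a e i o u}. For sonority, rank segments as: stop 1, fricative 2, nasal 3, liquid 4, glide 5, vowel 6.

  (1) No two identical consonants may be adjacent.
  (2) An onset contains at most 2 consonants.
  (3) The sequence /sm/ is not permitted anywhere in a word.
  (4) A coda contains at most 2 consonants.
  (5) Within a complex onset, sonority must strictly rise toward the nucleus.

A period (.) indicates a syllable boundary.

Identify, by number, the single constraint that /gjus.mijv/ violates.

/gjus.mijv/: contains banned sequence /sm/.
This is a violation of constraint 3: "The sequence /sm/ is not permitted anywhere in a word."
The remaining constraints (1, 2, 4, 5) are satisfied.

3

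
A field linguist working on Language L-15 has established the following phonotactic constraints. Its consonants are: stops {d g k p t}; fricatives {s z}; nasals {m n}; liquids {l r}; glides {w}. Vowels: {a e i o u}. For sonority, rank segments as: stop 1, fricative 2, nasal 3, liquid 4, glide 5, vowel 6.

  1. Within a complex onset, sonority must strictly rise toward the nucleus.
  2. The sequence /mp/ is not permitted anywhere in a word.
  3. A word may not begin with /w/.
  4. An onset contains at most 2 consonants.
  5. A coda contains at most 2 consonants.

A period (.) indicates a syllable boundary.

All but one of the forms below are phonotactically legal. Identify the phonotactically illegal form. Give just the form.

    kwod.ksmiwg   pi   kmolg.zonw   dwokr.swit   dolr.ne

kwod.ksmiwg — violates constraint 4: syllable 2 onset /ksm/ has 3 consonants (> 2) → phonotactically illegal
pi — σ1 onset /p/, coda /∅/ ok → phonotactically legal
kmolg.zonw — σ1 onset /km/ (1→3 rises), coda /lg/ (2C) ok; σ2 onset /z/, coda /nw/ (2C) ok → phonotactically legal
dwokr.swit — σ1 onset /dw/ (1→5 rises), coda /kr/ (2C) ok; σ2 onset /sw/ (2→5 rises), coda /t/ ok → phonotactically legal
dolr.ne — σ1 onset /d/, coda /lr/ (2C) ok; σ2 onset /n/, coda /∅/ ok → phonotactically legal

kwod.ksmiwg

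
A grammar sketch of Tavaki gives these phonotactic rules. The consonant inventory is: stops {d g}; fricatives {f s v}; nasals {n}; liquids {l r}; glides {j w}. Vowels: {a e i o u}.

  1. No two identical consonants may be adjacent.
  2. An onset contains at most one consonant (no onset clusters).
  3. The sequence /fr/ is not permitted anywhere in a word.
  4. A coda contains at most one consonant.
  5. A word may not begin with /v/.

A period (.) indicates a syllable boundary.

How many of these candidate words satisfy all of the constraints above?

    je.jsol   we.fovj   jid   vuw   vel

je.jsol — violates constraint 2: syllable 2 onset /js/ has 2 consonants (> 1) → not permitted
we.fovj — violates constraint 4: syllable 2 coda /vj/ has 2 consonants (> 1) → not permitted
jid — σ1 onset /j/, coda /d/ ok → permitted
vuw — violates constraint 5: word begins with /v/ → not permitted
vel — violates constraint 5: word begins with /v/ → not permitted
Permitted: jid → 1.

1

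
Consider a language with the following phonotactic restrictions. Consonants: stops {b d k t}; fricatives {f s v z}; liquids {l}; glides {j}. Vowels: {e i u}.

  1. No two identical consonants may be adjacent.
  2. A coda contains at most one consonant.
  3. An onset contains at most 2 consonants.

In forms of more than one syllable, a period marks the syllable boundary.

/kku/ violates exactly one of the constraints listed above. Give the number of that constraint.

1

/kku/: adjacent identical consonants /kk/.
This is a violation of constraint 1: "No two identical consonants may be adjacent."
The remaining constraints (2, 3) are satisfied.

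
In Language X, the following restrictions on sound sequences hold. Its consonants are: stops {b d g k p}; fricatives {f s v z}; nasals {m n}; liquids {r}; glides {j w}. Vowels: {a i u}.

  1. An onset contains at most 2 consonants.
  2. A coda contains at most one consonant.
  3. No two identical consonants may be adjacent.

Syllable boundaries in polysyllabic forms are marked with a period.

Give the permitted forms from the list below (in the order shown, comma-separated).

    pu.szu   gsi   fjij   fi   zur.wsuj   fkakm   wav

pu.szu, gsi, fjij, fi, zur.wsuj, wav

pu.szu — σ1 onset /p/, coda /∅/ ok; σ2 onset /sz/ (2C), coda /∅/ ok → permitted
gsi — σ1 onset /gs/ (2C), coda /∅/ ok → permitted
fjij — σ1 onset /fj/ (2C), coda /j/ ok → permitted
fi — σ1 onset /f/, coda /∅/ ok → permitted
zur.wsuj — σ1 onset /z/, coda /r/ ok; σ2 onset /ws/ (2C), coda /j/ ok → permitted
fkakm — violates constraint 2: syllable 1 coda /km/ has 2 consonants (> 1) → not permitted
wav — σ1 onset /w/, coda /v/ ok → permitted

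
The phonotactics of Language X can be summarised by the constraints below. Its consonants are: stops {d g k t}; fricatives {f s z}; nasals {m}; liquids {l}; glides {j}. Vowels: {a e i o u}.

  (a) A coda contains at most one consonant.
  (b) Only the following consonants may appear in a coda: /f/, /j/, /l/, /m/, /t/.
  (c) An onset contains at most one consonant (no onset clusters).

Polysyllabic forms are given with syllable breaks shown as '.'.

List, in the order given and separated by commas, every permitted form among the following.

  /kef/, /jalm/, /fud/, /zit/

/kef/ — σ1 onset /k/, coda /f/ ok → permitted
/jalm/ — violates constraint (a): syllable 1 coda /lm/ has 2 consonants (> 1) → not permitted
/fud/ — violates constraint (b): syllable 1 coda contains /d/, which is not a licensed coda consonant → not permitted
/zit/ — σ1 onset /z/, coda /t/ ok → permitted

/kef/, /zit/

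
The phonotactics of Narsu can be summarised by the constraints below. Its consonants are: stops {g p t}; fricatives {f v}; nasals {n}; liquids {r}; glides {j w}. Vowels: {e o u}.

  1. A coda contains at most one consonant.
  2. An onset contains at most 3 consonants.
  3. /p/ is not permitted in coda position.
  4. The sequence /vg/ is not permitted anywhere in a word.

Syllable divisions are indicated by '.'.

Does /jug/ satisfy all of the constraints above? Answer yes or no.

/jug/ — σ1 onset /j/, coda /g/ ok → licit

yes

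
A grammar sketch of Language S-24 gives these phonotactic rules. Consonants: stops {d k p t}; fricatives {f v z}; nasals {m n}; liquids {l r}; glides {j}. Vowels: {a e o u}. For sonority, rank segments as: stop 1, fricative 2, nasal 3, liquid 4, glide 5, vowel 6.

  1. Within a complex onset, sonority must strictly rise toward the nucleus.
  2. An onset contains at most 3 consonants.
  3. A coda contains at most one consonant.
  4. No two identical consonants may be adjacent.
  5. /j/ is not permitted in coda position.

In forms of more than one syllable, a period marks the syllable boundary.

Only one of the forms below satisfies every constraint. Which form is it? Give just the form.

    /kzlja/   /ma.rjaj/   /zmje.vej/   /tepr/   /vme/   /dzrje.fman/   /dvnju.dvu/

/kzlja/ — violates constraint 2: syllable 1 onset /kzlj/ has 4 consonants (> 3) → illicit
/ma.rjaj/ — violates constraint 5: syllable 2 coda contains /j/ → illicit
/zmje.vej/ — violates constraint 5: syllable 2 coda contains /j/ → illicit
/tepr/ — violates constraint 3: syllable 1 coda /pr/ has 2 consonants (> 1) → illicit
/vme/ — σ1 onset /vm/ (2→3 rises), coda /∅/ ok → licit
/dzrje.fman/ — violates constraint 2: syllable 1 onset /dzrj/ has 4 consonants (> 3) → illicit
/dvnju.dvu/ — violates constraint 2: syllable 1 onset /dvnj/ has 4 consonants (> 3) → illicit

/vme/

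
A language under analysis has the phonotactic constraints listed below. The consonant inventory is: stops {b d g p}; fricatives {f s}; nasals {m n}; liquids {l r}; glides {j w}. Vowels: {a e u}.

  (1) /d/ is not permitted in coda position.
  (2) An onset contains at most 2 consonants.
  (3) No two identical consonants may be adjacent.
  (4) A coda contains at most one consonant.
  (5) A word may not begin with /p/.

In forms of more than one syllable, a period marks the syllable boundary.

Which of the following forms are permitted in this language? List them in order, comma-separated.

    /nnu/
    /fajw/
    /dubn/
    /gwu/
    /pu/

/gwu/

/nnu/ — violates constraint 3: adjacent identical consonants /nn/ → not permitted
/fajw/ — violates constraint 4: syllable 1 coda /jw/ has 2 consonants (> 1) → not permitted
/dubn/ — violates constraint 4: syllable 1 coda /bn/ has 2 consonants (> 1) → not permitted
/gwu/ — σ1 onset /gw/ (2C), coda /∅/ ok → permitted
/pu/ — violates constraint 5: word begins with /p/ → not permitted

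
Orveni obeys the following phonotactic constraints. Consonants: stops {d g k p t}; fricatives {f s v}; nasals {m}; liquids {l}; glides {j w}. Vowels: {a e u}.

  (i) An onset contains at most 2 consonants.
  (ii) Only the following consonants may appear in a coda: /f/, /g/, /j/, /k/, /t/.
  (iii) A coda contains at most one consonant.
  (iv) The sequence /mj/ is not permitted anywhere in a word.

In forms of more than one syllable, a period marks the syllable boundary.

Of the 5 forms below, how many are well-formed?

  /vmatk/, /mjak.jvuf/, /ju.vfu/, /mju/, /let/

2

/vmatk/ — violates constraint (iii): syllable 1 coda /tk/ has 2 consonants (> 1) → ill-formed
/mjak.jvuf/ — violates constraint (iv): contains banned sequence /mj/ → ill-formed
/ju.vfu/ — σ1 onset /j/, coda /∅/ ok; σ2 onset /vf/ (2C), coda /∅/ ok → well-formed
/mju/ — violates constraint (iv): contains banned sequence /mj/ → ill-formed
/let/ — σ1 onset /l/, coda /t/ ok → well-formed
Well-formed: /ju.vfu/, /let/ → 2.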